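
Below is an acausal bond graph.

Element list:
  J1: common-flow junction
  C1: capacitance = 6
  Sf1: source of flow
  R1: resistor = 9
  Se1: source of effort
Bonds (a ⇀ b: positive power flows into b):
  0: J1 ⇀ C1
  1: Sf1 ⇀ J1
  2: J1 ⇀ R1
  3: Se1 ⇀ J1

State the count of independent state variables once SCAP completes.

b1 →Sf1  (source Sf1 imposes f)
b3 →J1  (source Se1 imposes e)
b0 →J1  (1-jn J1 has f-setter on 1)
b2 →J1  (J1 flow already set via bond 1)

1  (C1 all integral)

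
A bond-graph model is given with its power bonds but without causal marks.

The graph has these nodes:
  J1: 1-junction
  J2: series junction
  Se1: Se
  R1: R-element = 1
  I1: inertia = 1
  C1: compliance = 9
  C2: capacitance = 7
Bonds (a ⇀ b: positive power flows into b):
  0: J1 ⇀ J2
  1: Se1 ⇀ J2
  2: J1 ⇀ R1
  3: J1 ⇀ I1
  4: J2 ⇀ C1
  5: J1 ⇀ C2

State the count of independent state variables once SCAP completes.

3  (C1, C2, I1 all integral)

#1 →J2  (Se1 fixes effort; stroke away)
#3 →I1  (I1 integral (f out))
#0 →J1  (1-jn J1 has f-setter on 3)
#2 →J1  (1-jn J1 has f-setter on 3)
#5 →J1  (1-jn J1 has f-setter on 3)
#4 →J2  (common-f at J2 fixed by 0)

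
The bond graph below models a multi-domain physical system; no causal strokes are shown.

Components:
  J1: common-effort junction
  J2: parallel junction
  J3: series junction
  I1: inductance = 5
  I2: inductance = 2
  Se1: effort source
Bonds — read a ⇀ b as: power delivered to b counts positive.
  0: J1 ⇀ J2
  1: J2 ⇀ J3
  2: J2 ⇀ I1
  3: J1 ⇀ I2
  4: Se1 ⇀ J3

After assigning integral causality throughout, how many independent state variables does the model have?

b4 →J3  (Se1: effort source, stroke at far end)
b1 →J2  (J3 needs exactly one f-in)
b0 →J1  (J2 effort already set via bond 1)
b2 →I1  (0-jn J2 has e-setter on 1)
b3 →I2  (J1: bond 0 brought effort, rest push out)

2  (I1, I2 all integral)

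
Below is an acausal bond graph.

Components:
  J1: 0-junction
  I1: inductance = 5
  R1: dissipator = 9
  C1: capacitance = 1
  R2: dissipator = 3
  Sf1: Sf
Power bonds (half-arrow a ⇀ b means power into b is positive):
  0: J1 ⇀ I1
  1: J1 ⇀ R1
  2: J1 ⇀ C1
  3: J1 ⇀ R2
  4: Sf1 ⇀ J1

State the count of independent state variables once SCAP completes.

β4 →Sf1  (Sf1 fixes flow; stroke at Sf1)
β0 →I1  (I1 outputs flow p/I1)
β2 →J1  (C1: C, integral causality)
β1 →R1  (J1 effort already set via bond 2)
β3 →R2  (0-jn J1 has e-setter on 2)

2  (C1, I1 all integral)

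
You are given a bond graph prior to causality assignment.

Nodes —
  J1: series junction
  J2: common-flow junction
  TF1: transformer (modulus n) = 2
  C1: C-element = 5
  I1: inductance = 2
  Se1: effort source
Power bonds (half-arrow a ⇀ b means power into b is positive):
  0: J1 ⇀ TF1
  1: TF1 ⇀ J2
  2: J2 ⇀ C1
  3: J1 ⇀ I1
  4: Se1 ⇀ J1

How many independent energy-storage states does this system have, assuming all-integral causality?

2  (C1, I1 all integral)

β4 stroke at J1  (Se1: effort source, stroke at far end)
β2 stroke at J2  (prefer integral on C1)
β1 stroke at TF1  (only one flow-in slot at J2)
β0 stroke at J1  (TF TF1: opposite of bond 1)
β3 stroke at I1  (closing 1-jn rule on J1)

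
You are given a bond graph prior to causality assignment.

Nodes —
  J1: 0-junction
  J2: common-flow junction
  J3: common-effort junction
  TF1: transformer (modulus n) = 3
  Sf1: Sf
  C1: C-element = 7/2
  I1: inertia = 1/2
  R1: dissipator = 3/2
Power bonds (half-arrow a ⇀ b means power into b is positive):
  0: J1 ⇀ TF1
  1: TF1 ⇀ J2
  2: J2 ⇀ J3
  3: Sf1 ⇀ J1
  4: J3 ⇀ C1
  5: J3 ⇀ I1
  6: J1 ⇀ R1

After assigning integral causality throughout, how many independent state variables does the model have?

b3 |Sf1  (Sf1 fixes flow; stroke at Sf1)
b4 |J3  (C1 integral (e out))
b2 |J2  (common-e at J3 fixed by 4)
b5 |I1  (0-jn J3 has e-setter on 4)
b1 |TF1  (only one flow-in slot at J2)
b0 |J1  (TF1 one-in-one-out from 1)
b6 |R1  (common-e at J1 fixed by 0)

2  (C1, I1 all integral)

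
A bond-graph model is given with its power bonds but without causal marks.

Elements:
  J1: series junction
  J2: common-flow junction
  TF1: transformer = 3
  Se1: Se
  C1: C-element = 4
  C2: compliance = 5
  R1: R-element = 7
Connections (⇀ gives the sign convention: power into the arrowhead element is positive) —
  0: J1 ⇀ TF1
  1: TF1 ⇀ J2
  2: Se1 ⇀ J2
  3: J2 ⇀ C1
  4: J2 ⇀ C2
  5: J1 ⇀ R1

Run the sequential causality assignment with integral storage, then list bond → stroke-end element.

bond 0 →J1
bond 1 →TF1
bond 2 →J2
bond 3 →J2
bond 4 →J2
bond 5 →R1

#2 →J2  (Se1 (Se) sets effort on bond)
#3 →J2  (C1 outputs effort q/C1)
#4 →J2  (C2: C, integral causality)
#1 →TF1  (only one flow-in slot at J2)
#0 →J1  (TF1 one-in-one-out from 1)
#5 →R1  (closing 1-jn rule on J1)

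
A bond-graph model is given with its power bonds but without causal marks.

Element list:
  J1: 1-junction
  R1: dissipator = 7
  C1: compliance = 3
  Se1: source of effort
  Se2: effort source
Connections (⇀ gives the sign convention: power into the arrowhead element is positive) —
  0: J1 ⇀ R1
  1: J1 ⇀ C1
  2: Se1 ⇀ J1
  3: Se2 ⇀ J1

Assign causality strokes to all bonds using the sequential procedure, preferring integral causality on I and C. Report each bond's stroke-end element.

#0 stroke at R1
#1 stroke at J1
#2 stroke at J1
#3 stroke at J1

#2 |J1  (source Se1 imposes e)
#3 |J1  (source Se2 imposes e)
#1 |J1  (prefer integral on C1)
#0 |R1  (J1 needs exactly one f-in)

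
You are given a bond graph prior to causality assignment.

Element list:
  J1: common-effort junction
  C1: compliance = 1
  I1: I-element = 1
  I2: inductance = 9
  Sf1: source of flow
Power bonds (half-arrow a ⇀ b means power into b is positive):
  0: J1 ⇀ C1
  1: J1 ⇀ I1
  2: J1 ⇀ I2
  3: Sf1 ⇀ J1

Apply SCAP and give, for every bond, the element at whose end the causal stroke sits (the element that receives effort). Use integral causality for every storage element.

bond 0 |J1
bond 1 |I1
bond 2 |I2
bond 3 |Sf1

bond 3 |Sf1  (source Sf1 imposes f)
bond 0 |J1  (prefer integral on C1)
bond 1 |I1  (0-jn J1 has e-setter on 0)
bond 2 |I2  (0-jn J1 has e-setter on 0)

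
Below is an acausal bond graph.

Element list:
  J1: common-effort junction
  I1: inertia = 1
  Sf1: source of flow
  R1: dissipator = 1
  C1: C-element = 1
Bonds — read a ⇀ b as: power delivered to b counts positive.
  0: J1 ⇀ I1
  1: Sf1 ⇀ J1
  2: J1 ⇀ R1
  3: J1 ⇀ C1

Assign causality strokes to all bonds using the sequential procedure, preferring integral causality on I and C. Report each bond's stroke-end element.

b1 stroke at Sf1  (Sf1 fixes flow; stroke at Sf1)
b0 stroke at I1  (prefer integral on I1)
b3 stroke at J1  (C1 outputs effort q/C1)
b2 stroke at R1  (0-jn J1 has e-setter on 3)

#0 stroke→I1
#1 stroke→Sf1
#2 stroke→R1
#3 stroke→J1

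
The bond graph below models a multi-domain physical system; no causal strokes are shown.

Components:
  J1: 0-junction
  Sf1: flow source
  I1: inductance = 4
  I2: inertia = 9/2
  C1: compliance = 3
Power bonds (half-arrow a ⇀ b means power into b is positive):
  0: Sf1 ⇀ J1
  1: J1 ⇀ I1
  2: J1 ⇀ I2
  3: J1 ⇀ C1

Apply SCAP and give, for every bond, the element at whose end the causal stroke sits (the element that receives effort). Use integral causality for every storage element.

#0 →Sf1  (Sf1 (Sf) sets flow on bond)
#1 →I1  (I1: I, integral causality)
#2 →I2  (I2 integral (f out))
#3 →J1  (closing 0-jn rule on J1)

b0 stroke→Sf1
b1 stroke→I1
b2 stroke→I2
b3 stroke→J1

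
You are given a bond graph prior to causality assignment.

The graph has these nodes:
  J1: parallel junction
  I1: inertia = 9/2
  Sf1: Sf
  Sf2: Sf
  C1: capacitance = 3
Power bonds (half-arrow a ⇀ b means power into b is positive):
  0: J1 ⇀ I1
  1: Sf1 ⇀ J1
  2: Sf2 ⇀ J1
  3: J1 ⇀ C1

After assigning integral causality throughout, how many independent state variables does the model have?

bond 1 stroke at Sf1  (source Sf1 imposes f)
bond 2 stroke at Sf2  (Sf2 fixes flow; stroke at Sf2)
bond 0 stroke at I1  (I1 integral (f out))
bond 3 stroke at J1  (closing 0-jn rule on J1)

2  (C1, I1 all integral)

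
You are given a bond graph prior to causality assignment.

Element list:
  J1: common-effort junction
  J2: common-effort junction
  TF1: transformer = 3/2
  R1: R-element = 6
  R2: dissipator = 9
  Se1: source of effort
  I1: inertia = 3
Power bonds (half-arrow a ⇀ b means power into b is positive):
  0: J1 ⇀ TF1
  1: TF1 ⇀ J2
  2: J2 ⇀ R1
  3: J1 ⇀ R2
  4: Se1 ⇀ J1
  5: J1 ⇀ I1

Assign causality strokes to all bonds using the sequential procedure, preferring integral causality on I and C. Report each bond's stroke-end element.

β4 stroke at J1  (source Se1 imposes e)
β0 stroke at TF1  (common-e at J1 fixed by 4)
β3 stroke at R2  (0-jn J1 has e-setter on 4)
β5 stroke at I1  (0-jn J1 has e-setter on 4)
β1 stroke at J2  (TF1: transformer flips bond 0)
β2 stroke at R1  (0-jn J2 has e-setter on 1)

#0 →TF1
#1 →J2
#2 →R1
#3 →R2
#4 →J1
#5 →I1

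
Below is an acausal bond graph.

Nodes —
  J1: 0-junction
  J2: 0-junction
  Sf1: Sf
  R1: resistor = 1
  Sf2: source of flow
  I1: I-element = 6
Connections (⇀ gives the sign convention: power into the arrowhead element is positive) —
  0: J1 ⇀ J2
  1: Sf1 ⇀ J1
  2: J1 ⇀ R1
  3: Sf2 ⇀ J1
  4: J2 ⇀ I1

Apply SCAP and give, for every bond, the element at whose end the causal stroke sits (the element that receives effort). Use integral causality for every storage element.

β1 →Sf1  (Sf1 fixes flow; stroke at Sf1)
β3 →Sf2  (Sf2 (Sf) sets flow on bond)
β4 →I1  (I1 integral (f out))
β0 →J2  (closing 0-jn rule on J2)
β2 →J1  (J1: last free bond brings effort in)

b0 stroke at J2
b1 stroke at Sf1
b2 stroke at J1
b3 stroke at Sf2
b4 stroke at I1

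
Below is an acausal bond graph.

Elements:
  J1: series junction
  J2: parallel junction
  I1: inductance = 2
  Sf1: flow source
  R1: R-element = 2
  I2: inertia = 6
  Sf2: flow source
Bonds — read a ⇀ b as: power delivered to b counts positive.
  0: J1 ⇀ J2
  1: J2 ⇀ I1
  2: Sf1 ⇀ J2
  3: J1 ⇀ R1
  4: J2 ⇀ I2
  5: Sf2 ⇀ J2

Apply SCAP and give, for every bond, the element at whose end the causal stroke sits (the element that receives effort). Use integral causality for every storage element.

bond 2 stroke at Sf1  (Sf1 (Sf) sets flow on bond)
bond 5 stroke at Sf2  (source Sf2 imposes f)
bond 1 stroke at I1  (I1 integral (f out))
bond 4 stroke at I2  (prefer integral on I2)
bond 0 stroke at J2  (closing 0-jn rule on J2)
bond 3 stroke at J1  (1-jn J1 has f-setter on 0)

#0 |J2
#1 |I1
#2 |Sf1
#3 |J1
#4 |I2
#5 |Sf2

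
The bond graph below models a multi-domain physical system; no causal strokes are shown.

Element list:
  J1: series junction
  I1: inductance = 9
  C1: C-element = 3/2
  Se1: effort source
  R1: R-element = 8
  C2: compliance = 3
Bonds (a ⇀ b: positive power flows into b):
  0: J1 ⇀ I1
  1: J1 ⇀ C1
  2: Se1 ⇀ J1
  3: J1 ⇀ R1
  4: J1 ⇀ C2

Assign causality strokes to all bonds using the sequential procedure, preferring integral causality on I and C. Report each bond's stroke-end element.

b0 |I1
b1 |J1
b2 |J1
b3 |J1
b4 |J1

#2 |J1  (Se1 fixes effort; stroke away)
#0 |I1  (I1 outputs flow p/I1)
#1 |J1  (common-f at J1 fixed by 0)
#3 |J1  (1-jn J1 has f-setter on 0)
#4 |J1  (J1 flow already set via bond 0)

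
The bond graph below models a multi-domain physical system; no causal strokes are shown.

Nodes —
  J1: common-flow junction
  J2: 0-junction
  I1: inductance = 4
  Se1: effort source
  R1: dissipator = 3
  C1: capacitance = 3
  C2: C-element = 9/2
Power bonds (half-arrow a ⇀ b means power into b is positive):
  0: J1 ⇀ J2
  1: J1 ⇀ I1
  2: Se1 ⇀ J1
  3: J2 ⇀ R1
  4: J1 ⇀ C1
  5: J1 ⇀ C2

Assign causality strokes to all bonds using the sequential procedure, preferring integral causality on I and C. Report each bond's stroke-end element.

β2 →J1  (Se1 (Se) sets effort on bond)
β1 →I1  (I1: I, integral causality)
β0 →J1  (J1 flow already set via bond 1)
β4 →J1  (common-f at J1 fixed by 1)
β5 →J1  (J1: bond 1 brought flow, rest push out)
β3 →J2  (J2: last free bond brings effort in)

b0 →J1
b1 →I1
b2 →J1
b3 →J2
b4 →J1
b5 →J1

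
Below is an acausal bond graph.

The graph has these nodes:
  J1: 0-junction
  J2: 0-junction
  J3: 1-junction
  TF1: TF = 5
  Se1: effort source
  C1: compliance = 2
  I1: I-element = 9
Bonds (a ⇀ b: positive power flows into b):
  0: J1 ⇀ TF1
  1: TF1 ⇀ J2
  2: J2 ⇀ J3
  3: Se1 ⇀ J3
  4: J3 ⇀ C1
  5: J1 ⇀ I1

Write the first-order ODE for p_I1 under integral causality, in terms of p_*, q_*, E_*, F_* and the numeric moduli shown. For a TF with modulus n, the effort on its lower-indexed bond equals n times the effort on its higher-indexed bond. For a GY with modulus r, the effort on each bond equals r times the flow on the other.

#3 stroke at J3  (Se1: effort source, stroke at far end)
#4 stroke at J3  (C1: C, integral causality)
#2 stroke at J2  (closing 1-jn rule on J3)
#1 stroke at TF1  (common-e at J2 fixed by 2)
#0 stroke at J1  (TF1: transformer flips bond 1)
#5 stroke at I1  (J1 effort already set via bond 0)

dp_I1/dt = -5*E_Se1 + 5*q_C1/2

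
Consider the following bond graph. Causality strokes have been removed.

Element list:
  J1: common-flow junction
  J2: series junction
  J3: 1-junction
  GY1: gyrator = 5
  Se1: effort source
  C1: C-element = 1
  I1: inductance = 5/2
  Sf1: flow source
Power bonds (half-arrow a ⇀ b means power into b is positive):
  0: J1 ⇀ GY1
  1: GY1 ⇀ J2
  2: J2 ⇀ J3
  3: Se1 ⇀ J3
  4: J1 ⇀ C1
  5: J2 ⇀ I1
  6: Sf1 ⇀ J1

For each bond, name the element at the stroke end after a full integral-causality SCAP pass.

b3 →J3  (Se1 (Se) sets effort on bond)
b6 →Sf1  (Sf1 (Sf) sets flow on bond)
b0 →J1  (1-jn J1 has f-setter on 6)
b4 →J1  (1-jn J1 has f-setter on 6)
b2 →J2  (J3: last free bond brings flow in)
b1 →J2  (GY1 both-in/both-out from 0)
b5 →I1  (J2: last free bond brings flow in)

#0 stroke→J1
#1 stroke→J2
#2 stroke→J2
#3 stroke→J3
#4 stroke→J1
#5 stroke→I1
#6 stroke→Sf1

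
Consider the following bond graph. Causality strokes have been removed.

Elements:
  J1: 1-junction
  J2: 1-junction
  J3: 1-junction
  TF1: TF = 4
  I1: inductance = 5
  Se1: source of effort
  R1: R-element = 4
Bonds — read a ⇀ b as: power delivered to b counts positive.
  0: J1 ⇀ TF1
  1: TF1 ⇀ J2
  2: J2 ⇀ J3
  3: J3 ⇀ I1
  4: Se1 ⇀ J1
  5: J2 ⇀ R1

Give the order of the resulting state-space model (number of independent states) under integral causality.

β4 stroke at J1  (Se1 (Se) sets effort on bond)
β0 stroke at TF1  (J1 needs exactly one f-in)
β1 stroke at J2  (through TF1, causality passes straight; one stroke at TF1)
β3 stroke at I1  (I1 integral (f out))
β2 stroke at J3  (1-jn J3 has f-setter on 3)
β5 stroke at J2  (1-jn J2 has f-setter on 2)

1  (I1 all integral)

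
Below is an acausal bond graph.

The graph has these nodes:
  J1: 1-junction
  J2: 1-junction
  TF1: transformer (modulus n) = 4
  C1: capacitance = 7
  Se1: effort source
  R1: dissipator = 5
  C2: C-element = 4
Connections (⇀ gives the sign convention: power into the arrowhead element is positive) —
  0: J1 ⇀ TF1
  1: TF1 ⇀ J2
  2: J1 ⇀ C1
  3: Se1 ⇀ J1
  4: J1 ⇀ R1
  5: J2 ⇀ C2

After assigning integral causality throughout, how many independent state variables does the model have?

b3 →J1  (Se1 fixes effort; stroke away)
b2 →J1  (C1 outputs effort q/C1)
b5 →J2  (C2 outputs effort q/C2)
b1 →TF1  (J2 needs exactly one f-in)
b0 →J1  (TF1 one-in-one-out from 1)
b4 →R1  (only one flow-in slot at J1)

2  (C1, C2 all integral)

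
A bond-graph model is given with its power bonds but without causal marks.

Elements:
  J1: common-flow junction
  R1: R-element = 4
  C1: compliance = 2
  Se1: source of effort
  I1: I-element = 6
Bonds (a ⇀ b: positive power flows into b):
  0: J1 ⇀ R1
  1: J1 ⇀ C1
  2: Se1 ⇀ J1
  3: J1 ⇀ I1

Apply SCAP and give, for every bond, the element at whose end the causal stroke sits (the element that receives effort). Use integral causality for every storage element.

β2 →J1  (Se1 (Se) sets effort on bond)
β1 →J1  (prefer integral on C1)
β3 →I1  (I1 outputs flow p/I1)
β0 →J1  (1-jn J1 has f-setter on 3)

#0 stroke at J1
#1 stroke at J1
#2 stroke at J1
#3 stroke at I1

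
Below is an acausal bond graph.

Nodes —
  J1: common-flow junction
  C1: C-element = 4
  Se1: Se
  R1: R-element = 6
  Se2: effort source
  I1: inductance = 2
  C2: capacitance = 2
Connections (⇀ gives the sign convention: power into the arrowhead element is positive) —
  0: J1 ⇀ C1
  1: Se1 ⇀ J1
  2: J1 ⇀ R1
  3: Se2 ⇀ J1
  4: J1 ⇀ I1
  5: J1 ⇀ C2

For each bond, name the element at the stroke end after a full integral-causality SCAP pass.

#0 stroke at J1
#1 stroke at J1
#2 stroke at J1
#3 stroke at J1
#4 stroke at I1
#5 stroke at J1

bond 1 stroke→J1  (source Se1 imposes e)
bond 3 stroke→J1  (source Se2 imposes e)
bond 0 stroke→J1  (C1 integral (e out))
bond 4 stroke→I1  (I1 outputs flow p/I1)
bond 2 stroke→J1  (common-f at J1 fixed by 4)
bond 5 stroke→J1  (J1: bond 4 brought flow, rest push out)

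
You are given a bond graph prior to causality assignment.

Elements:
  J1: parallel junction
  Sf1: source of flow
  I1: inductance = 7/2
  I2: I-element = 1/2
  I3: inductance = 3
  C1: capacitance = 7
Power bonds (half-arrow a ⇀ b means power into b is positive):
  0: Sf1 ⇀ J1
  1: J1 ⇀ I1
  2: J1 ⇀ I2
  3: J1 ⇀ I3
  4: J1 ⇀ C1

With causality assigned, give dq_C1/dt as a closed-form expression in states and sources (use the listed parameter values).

dq_C1/dt = F_Sf1 - 2*p_I1/7 - 2*p_I2 - p_I3/3

bond 0 →Sf1  (Sf1 fixes flow; stroke at Sf1)
bond 1 →I1  (prefer integral on I1)
bond 2 →I2  (prefer integral on I2)
bond 3 →I3  (I3: I, integral causality)
bond 4 →J1  (closing 0-jn rule on J1)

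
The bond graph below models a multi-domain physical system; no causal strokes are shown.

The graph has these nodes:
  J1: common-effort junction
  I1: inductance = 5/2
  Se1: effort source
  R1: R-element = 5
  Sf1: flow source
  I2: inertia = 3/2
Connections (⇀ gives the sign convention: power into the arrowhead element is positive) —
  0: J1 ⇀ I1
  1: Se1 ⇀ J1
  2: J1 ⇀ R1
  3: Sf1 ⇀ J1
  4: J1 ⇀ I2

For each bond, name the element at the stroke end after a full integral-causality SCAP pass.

β0 |I1
β1 |J1
β2 |R1
β3 |Sf1
β4 |I2

#1 →J1  (Se1: effort source, stroke at far end)
#3 →Sf1  (Sf1 fixes flow; stroke at Sf1)
#0 →I1  (J1: bond 1 brought effort, rest push out)
#2 →R1  (0-jn J1 has e-setter on 1)
#4 →I2  (J1: bond 1 brought effort, rest push out)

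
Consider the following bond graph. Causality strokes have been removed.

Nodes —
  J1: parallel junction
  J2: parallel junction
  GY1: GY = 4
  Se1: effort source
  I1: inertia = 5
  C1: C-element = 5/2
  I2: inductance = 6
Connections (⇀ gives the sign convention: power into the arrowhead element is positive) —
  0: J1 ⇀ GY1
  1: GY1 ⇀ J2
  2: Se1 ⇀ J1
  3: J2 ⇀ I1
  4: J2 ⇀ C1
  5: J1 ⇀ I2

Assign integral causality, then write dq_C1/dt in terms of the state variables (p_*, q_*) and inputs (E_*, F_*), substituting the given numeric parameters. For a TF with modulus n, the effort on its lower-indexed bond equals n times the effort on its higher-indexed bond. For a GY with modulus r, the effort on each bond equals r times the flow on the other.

bond 2 →J1  (source Se1 imposes e)
bond 0 →GY1  (common-e at J1 fixed by 2)
bond 5 →I2  (common-e at J1 fixed by 2)
bond 1 →GY1  (through GY1, causality inverts; strokes same side of GY1)
bond 3 →I1  (I1: I, integral causality)
bond 4 →J2  (only one effort-in slot at J2)

dq_C1/dt = E_Se1/4 - p_I1/5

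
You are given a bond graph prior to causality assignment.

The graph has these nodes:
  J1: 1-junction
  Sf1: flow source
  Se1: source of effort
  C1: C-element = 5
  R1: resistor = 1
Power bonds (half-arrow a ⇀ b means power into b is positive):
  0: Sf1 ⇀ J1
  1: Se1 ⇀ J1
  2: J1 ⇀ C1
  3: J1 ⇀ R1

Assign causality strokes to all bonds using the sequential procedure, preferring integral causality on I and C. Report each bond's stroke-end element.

#0 stroke at Sf1
#1 stroke at J1
#2 stroke at J1
#3 stroke at J1

β0 stroke at Sf1  (Sf1: flow source, stroke at near end)
β1 stroke at J1  (Se1 (Se) sets effort on bond)
β2 stroke at J1  (common-f at J1 fixed by 0)
β3 stroke at J1  (J1: bond 0 brought flow, rest push out)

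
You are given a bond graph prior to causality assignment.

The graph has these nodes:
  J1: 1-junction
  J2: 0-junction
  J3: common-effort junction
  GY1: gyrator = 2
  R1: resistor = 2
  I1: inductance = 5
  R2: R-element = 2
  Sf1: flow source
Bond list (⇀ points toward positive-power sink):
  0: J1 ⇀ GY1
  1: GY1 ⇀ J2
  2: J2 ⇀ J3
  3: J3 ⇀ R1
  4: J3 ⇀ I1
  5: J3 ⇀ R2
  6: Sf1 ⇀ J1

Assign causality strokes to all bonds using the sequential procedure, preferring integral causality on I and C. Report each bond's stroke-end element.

b6 stroke at Sf1  (Sf1 (Sf) sets flow on bond)
b0 stroke at J1  (J1: bond 6 brought flow, rest push out)
b1 stroke at J2  (GY GY1: same side as bond 0)
b2 stroke at J3  (J2 effort already set via bond 1)
b3 stroke at R1  (J3: bond 2 brought effort, rest push out)
b4 stroke at I1  (0-jn J3 has e-setter on 2)
b5 stroke at R2  (0-jn J3 has e-setter on 2)

#0 stroke→J1
#1 stroke→J2
#2 stroke→J3
#3 stroke→R1
#4 stroke→I1
#5 stroke→R2
#6 stroke→Sf1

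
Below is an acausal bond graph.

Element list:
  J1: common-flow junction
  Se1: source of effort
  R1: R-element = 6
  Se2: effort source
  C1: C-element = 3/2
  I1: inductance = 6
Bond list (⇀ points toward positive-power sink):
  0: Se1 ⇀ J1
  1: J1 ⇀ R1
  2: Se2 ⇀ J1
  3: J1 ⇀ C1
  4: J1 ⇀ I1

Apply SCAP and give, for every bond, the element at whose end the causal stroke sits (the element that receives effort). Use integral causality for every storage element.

bond 0 stroke at J1  (Se1: effort source, stroke at far end)
bond 2 stroke at J1  (Se2: effort source, stroke at far end)
bond 3 stroke at J1  (prefer integral on C1)
bond 4 stroke at I1  (I1: I, integral causality)
bond 1 stroke at J1  (J1 flow already set via bond 4)

β0 |J1
β1 |J1
β2 |J1
β3 |J1
β4 |I1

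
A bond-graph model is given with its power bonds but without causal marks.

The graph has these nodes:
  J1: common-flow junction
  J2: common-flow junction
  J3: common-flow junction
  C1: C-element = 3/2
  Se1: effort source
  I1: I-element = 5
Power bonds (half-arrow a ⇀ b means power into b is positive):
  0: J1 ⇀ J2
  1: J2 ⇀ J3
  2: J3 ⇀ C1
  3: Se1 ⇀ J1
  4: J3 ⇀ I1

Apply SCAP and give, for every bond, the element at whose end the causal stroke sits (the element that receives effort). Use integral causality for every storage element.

b3 stroke→J1  (Se1 (Se) sets effort on bond)
b0 stroke→J2  (J1: last free bond brings flow in)
b1 stroke→J3  (closing 1-jn rule on J2)
b2 stroke→J3  (C1 integral (e out))
b4 stroke→I1  (J3 needs exactly one f-in)

#0 →J2
#1 →J3
#2 →J3
#3 →J1
#4 →I1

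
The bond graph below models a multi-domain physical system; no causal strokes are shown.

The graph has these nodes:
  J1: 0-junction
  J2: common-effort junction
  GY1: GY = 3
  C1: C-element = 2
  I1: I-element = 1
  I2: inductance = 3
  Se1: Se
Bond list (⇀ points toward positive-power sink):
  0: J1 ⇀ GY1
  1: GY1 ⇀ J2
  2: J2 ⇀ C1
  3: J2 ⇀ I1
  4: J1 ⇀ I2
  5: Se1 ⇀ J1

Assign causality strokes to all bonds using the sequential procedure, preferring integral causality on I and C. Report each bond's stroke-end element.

β0 |GY1
β1 |GY1
β2 |J2
β3 |I1
β4 |I2
β5 |J1

bond 5 |J1  (Se1: effort source, stroke at far end)
bond 0 |GY1  (0-jn J1 has e-setter on 5)
bond 4 |I2  (J1 effort already set via bond 5)
bond 1 |GY1  (GY GY1: same side as bond 0)
bond 2 |J2  (prefer integral on C1)
bond 3 |I1  (0-jn J2 has e-setter on 2)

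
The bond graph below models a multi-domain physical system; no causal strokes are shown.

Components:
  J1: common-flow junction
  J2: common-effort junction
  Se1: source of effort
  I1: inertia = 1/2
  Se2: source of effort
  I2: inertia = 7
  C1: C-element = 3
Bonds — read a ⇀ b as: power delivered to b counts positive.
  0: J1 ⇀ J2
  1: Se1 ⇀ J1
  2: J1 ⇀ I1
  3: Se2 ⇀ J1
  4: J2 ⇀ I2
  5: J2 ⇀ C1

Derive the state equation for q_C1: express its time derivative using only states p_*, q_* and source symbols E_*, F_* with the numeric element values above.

bond 1 stroke at J1  (source Se1 imposes e)
bond 3 stroke at J1  (Se2: effort source, stroke at far end)
bond 2 stroke at I1  (I1 integral (f out))
bond 0 stroke at J1  (J1 flow already set via bond 2)
bond 4 stroke at I2  (I2 integral (f out))
bond 5 stroke at J2  (J2: last free bond brings effort in)

dq_C1/dt = 2*p_I1 - p_I2/7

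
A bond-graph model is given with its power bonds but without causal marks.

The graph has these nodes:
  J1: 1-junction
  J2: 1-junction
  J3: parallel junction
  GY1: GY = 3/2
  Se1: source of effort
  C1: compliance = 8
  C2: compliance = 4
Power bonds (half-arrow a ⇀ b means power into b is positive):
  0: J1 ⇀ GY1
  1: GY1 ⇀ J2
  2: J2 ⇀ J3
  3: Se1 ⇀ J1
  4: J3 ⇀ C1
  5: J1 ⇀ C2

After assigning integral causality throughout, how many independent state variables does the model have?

2  (C1, C2 all integral)

#3 stroke at J1  (source Se1 imposes e)
#4 stroke at J3  (prefer integral on C1)
#2 stroke at J2  (common-e at J3 fixed by 4)
#1 stroke at GY1  (J2 needs exactly one f-in)
#0 stroke at GY1  (GY GY1: same side as bond 1)
#5 stroke at J1  (J1 flow already set via bond 0)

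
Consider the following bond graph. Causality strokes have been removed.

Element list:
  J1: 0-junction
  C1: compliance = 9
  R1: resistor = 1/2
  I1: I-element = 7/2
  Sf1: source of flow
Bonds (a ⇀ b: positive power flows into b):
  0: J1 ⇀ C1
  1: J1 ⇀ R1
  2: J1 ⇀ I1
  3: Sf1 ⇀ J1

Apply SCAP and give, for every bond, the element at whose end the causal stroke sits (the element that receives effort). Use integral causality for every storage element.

#0 |J1
#1 |R1
#2 |I1
#3 |Sf1

bond 3 stroke→Sf1  (Sf1 (Sf) sets flow on bond)
bond 0 stroke→J1  (C1 outputs effort q/C1)
bond 1 stroke→R1  (0-jn J1 has e-setter on 0)
bond 2 stroke→I1  (J1 effort already set via bond 0)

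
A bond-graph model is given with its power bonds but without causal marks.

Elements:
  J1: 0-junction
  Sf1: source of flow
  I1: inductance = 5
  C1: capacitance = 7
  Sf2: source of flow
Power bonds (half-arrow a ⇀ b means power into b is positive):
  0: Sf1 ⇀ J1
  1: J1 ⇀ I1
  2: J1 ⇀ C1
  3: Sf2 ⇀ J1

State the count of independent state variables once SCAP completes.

2  (C1, I1 all integral)

bond 0 →Sf1  (Sf1 fixes flow; stroke at Sf1)
bond 3 →Sf2  (source Sf2 imposes f)
bond 1 →I1  (I1 outputs flow p/I1)
bond 2 →J1  (J1 needs exactly one e-in)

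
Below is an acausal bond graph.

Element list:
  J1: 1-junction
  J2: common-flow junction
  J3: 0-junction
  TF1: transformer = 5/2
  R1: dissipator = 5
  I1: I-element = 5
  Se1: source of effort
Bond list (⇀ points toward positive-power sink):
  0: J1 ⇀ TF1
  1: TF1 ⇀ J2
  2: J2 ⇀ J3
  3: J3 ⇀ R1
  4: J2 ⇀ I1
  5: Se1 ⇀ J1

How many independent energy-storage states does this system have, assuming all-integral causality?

1  (I1 all integral)

bond 5 stroke at J1  (source Se1 imposes e)
bond 0 stroke at TF1  (only one flow-in slot at J1)
bond 1 stroke at J2  (through TF1, causality passes straight; one stroke at TF1)
bond 4 stroke at I1  (I1: I, integral causality)
bond 2 stroke at J2  (J2: bond 4 brought flow, rest push out)
bond 3 stroke at J3  (closing 0-jn rule on J3)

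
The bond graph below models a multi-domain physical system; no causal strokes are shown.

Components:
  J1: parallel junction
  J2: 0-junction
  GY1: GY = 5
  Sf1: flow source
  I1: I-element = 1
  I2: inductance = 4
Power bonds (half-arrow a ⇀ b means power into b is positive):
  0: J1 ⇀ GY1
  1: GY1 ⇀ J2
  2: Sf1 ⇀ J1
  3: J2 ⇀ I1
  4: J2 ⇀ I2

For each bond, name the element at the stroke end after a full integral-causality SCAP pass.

#2 →Sf1  (Sf1: flow source, stroke at near end)
#0 →J1  (J1 needs exactly one e-in)
#1 →J2  (through GY1, causality inverts; strokes same side of GY1)
#3 →I1  (J2: bond 1 brought effort, rest push out)
#4 →I2  (0-jn J2 has e-setter on 1)

bond 0 →J1
bond 1 →J2
bond 2 →Sf1
bond 3 →I1
bond 4 →I2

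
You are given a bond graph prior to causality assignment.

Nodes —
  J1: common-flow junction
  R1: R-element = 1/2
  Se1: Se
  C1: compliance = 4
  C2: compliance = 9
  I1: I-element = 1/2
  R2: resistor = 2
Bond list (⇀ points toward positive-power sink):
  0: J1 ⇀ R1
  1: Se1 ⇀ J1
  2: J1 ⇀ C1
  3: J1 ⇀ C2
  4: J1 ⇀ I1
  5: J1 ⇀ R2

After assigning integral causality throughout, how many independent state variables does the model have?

b1 stroke at J1  (Se1 (Se) sets effort on bond)
b2 stroke at J1  (prefer integral on C1)
b3 stroke at J1  (C2: C, integral causality)
b4 stroke at I1  (I1 integral (f out))
b0 stroke at J1  (J1: bond 4 brought flow, rest push out)
b5 stroke at J1  (J1 flow already set via bond 4)

3  (C1, C2, I1 all integral)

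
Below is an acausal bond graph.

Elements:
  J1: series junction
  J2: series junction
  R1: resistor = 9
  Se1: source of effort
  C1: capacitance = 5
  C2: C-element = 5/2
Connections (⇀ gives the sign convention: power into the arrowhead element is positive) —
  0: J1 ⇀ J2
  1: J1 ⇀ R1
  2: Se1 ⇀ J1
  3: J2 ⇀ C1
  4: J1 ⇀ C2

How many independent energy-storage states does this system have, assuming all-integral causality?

#2 |J1  (Se1: effort source, stroke at far end)
#3 |J2  (C1 integral (e out))
#0 |J1  (J2: last free bond brings flow in)
#4 |J1  (C2 integral (e out))
#1 |R1  (closing 1-jn rule on J1)

2  (C1, C2 all integral)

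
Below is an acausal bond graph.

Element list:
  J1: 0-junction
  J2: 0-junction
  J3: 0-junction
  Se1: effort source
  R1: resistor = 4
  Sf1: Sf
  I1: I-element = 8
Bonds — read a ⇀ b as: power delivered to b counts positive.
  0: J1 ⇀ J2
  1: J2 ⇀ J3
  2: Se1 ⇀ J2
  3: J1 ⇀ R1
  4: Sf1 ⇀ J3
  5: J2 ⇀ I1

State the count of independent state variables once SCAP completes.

1  (I1 all integral)

b2 stroke→J2  (source Se1 imposes e)
b4 stroke→Sf1  (source Sf1 imposes f)
b0 stroke→J1  (J2: bond 2 brought effort, rest push out)
b1 stroke→J3  (J2: bond 2 brought effort, rest push out)
b5 stroke→I1  (common-e at J2 fixed by 2)
b3 stroke→R1  (J1: bond 0 brought effort, rest push out)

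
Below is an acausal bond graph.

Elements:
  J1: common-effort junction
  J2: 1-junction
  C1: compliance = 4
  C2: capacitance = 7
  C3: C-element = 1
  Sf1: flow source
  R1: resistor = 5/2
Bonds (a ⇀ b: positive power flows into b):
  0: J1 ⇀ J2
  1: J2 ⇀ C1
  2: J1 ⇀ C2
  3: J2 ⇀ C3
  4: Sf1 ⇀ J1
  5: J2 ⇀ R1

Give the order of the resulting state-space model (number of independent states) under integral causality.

3  (C1, C2, C3 all integral)

bond 4 stroke→Sf1  (Sf1: flow source, stroke at near end)
bond 1 stroke→J2  (C1: C, integral causality)
bond 2 stroke→J1  (C2: C, integral causality)
bond 0 stroke→J2  (J1: bond 2 brought effort, rest push out)
bond 3 stroke→J2  (C3 outputs effort q/C3)
bond 5 stroke→R1  (J2: last free bond brings flow in)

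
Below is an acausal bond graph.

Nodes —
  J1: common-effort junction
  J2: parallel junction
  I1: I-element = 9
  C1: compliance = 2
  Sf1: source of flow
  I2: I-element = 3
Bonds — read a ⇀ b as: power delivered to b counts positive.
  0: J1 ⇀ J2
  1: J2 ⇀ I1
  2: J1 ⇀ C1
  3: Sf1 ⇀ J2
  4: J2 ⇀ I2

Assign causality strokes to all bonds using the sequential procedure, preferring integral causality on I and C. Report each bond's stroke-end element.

b0 →J2
b1 →I1
b2 →J1
b3 →Sf1
b4 →I2

bond 3 stroke→Sf1  (Sf1 (Sf) sets flow on bond)
bond 1 stroke→I1  (I1 integral (f out))
bond 2 stroke→J1  (C1: C, integral causality)
bond 0 stroke→J2  (J1: bond 2 brought effort, rest push out)
bond 4 stroke→I2  (0-jn J2 has e-setter on 0)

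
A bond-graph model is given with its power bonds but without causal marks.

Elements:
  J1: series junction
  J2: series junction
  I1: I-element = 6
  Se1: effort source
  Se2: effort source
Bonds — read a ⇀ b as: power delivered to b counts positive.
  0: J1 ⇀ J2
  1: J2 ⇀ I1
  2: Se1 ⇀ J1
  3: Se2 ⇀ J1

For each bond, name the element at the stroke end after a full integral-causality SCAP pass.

b0 →J2
b1 →I1
b2 →J1
b3 →J1

b2 stroke→J1  (Se1 fixes effort; stroke away)
b3 stroke→J1  (Se2 (Se) sets effort on bond)
b0 stroke→J2  (closing 1-jn rule on J1)
b1 stroke→I1  (J2: last free bond brings flow in)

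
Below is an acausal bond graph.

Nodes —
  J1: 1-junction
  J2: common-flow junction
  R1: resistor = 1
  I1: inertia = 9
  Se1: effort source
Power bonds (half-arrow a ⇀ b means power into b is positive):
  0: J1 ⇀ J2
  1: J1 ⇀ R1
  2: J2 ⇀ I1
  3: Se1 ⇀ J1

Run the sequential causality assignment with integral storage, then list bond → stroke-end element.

β0 →J2
β1 →J1
β2 →I1
β3 →J1

bond 3 →J1  (source Se1 imposes e)
bond 2 →I1  (I1 outputs flow p/I1)
bond 0 →J2  (J2: bond 2 brought flow, rest push out)
bond 1 →J1  (1-jn J1 has f-setter on 0)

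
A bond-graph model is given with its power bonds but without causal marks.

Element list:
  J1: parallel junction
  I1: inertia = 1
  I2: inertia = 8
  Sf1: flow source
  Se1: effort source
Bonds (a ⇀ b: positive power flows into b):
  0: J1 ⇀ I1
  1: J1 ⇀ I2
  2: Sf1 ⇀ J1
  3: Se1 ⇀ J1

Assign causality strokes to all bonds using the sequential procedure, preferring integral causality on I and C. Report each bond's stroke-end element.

b2 stroke at Sf1  (Sf1 fixes flow; stroke at Sf1)
b3 stroke at J1  (Se1 fixes effort; stroke away)
b0 stroke at I1  (J1 effort already set via bond 3)
b1 stroke at I2  (0-jn J1 has e-setter on 3)

#0 stroke at I1
#1 stroke at I2
#2 stroke at Sf1
#3 stroke at J1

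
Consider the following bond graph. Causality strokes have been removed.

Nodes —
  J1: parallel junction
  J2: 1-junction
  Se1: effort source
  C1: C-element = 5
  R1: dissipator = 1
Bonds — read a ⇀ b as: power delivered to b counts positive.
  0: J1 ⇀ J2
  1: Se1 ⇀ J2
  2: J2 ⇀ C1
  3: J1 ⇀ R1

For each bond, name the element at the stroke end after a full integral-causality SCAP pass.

b1 stroke at J2  (Se1: effort source, stroke at far end)
b2 stroke at J2  (prefer integral on C1)
b0 stroke at J1  (J2: last free bond brings flow in)
b3 stroke at R1  (common-e at J1 fixed by 0)

β0 →J1
β1 →J2
β2 →J2
β3 →R1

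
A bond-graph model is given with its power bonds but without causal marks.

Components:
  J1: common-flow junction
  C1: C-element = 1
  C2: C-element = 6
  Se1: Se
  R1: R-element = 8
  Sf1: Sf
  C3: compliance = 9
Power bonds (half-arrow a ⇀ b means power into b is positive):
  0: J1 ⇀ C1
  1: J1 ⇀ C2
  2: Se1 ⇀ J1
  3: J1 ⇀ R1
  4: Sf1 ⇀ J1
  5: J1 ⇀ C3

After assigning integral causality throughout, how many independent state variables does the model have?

3  (C1, C2, C3 all integral)

bond 2 stroke at J1  (Se1 (Se) sets effort on bond)
bond 4 stroke at Sf1  (Sf1 (Sf) sets flow on bond)
bond 0 stroke at J1  (common-f at J1 fixed by 4)
bond 1 stroke at J1  (1-jn J1 has f-setter on 4)
bond 3 stroke at J1  (J1: bond 4 brought flow, rest push out)
bond 5 stroke at J1  (J1: bond 4 brought flow, rest push out)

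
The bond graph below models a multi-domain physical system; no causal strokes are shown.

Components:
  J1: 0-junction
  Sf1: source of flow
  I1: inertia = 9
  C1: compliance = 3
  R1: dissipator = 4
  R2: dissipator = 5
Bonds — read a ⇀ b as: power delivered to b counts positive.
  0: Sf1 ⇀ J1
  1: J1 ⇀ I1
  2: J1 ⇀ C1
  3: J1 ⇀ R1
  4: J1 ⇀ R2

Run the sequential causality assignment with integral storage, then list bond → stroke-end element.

#0 stroke at Sf1  (Sf1: flow source, stroke at near end)
#1 stroke at I1  (I1 outputs flow p/I1)
#2 stroke at J1  (C1 integral (e out))
#3 stroke at R1  (0-jn J1 has e-setter on 2)
#4 stroke at R2  (0-jn J1 has e-setter on 2)

#0 →Sf1
#1 →I1
#2 →J1
#3 →R1
#4 →R2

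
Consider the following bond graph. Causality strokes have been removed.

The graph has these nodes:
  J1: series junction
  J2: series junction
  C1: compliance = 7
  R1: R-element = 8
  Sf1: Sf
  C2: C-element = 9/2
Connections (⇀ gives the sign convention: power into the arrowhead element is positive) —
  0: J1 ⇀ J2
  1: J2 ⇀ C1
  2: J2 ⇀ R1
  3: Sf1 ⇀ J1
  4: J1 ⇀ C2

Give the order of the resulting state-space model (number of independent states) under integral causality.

#3 stroke→Sf1  (Sf1: flow source, stroke at near end)
#0 stroke→J1  (common-f at J1 fixed by 3)
#4 stroke→J1  (common-f at J1 fixed by 3)
#1 stroke→J2  (J2 flow already set via bond 0)
#2 stroke→J2  (common-f at J2 fixed by 0)

2  (C1, C2 all integral)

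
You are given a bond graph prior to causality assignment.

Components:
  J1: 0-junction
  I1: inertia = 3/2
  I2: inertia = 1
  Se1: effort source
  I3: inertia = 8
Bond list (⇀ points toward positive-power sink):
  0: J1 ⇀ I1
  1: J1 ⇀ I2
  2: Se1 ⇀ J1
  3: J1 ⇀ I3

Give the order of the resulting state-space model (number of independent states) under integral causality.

3  (I1, I2, I3 all integral)

#2 stroke→J1  (Se1 (Se) sets effort on bond)
#0 stroke→I1  (J1 effort already set via bond 2)
#1 stroke→I2  (J1 effort already set via bond 2)
#3 stroke→I3  (0-jn J1 has e-setter on 2)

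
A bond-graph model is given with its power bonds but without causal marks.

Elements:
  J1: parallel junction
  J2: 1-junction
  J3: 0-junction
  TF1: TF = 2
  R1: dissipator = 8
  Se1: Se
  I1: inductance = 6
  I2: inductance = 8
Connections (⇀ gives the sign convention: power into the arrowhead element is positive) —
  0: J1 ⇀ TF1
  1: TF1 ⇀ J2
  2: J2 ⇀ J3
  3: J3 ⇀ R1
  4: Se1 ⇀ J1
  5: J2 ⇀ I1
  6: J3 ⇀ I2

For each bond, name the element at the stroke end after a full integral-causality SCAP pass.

b4 →J1  (Se1 fixes effort; stroke away)
b0 →TF1  (common-e at J1 fixed by 4)
b1 →J2  (TF1 one-in-one-out from 0)
b5 →I1  (I1 integral (f out))
b2 →J2  (1-jn J2 has f-setter on 5)
b6 →I2  (I2: I, integral causality)
b3 →J3  (closing 0-jn rule on J3)

#0 →TF1
#1 →J2
#2 →J2
#3 →J3
#4 →J1
#5 →I1
#6 →I2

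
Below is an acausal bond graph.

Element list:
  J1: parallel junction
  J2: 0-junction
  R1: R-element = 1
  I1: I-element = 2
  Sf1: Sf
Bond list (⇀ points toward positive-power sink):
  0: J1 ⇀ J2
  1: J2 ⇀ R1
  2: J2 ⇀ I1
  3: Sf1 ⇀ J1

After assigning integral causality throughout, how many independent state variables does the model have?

1  (I1 all integral)

β3 |Sf1  (Sf1 fixes flow; stroke at Sf1)
β0 |J1  (J1: last free bond brings effort in)
β2 |I1  (prefer integral on I1)
β1 |J2  (J2: last free bond brings effort in)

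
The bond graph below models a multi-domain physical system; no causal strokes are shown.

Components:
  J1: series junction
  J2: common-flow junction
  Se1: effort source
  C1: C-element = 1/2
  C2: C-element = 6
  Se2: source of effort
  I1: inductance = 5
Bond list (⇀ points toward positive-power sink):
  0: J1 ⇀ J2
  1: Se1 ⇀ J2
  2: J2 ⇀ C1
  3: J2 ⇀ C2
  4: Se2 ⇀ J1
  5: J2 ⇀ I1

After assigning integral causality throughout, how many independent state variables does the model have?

#1 stroke→J2  (Se1 (Se) sets effort on bond)
#4 stroke→J1  (source Se2 imposes e)
#0 stroke→J2  (J1 needs exactly one f-in)
#2 stroke→J2  (C1: C, integral causality)
#3 stroke→J2  (C2: C, integral causality)
#5 stroke→I1  (J2: last free bond brings flow in)

3  (C1, C2, I1 all integral)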